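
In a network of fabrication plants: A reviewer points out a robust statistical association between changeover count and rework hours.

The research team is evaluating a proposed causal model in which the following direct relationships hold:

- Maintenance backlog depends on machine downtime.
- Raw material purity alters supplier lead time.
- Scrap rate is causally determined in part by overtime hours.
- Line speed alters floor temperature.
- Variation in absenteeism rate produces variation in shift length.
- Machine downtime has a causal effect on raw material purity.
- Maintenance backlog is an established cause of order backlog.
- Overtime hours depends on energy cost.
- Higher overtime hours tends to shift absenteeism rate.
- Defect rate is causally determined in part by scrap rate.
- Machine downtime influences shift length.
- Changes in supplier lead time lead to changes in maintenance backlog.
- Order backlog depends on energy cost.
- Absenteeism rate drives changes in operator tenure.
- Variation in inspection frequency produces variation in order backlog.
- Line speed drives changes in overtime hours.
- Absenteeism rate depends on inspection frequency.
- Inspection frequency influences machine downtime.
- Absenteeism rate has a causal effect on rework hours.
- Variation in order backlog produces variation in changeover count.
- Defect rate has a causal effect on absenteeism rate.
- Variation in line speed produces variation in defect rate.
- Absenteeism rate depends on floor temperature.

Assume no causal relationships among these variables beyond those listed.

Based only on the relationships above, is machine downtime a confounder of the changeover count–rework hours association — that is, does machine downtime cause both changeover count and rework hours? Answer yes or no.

no

Machine downtime has no stated causal path to rework hours. A confounder must cause both variables, so machine downtime does not qualify.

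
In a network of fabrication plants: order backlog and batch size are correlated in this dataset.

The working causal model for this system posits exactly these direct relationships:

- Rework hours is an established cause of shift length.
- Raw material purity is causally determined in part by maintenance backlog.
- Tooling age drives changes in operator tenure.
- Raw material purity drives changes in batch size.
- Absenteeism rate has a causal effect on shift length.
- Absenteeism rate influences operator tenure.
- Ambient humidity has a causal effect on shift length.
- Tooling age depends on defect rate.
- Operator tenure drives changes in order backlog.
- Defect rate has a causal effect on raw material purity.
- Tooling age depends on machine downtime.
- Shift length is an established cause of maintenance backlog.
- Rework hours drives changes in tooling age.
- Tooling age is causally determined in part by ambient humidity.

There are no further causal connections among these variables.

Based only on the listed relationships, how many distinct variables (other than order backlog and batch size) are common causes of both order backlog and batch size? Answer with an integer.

The common causes are: absenteeism rate (to order backlog via absenteeism rate → operator tenure → order backlog; to batch size via absenteeism rate → shift length → maintenance backlog → raw material purity → batch size); ambient humidity (to order backlog via ambient humidity → tooling age → operator tenure → order backlog; to batch size via ambient humidity → shift length → maintenance backlog → raw material purity → batch size); defect rate (to order backlog via defect rate → tooling age → operator tenure → order backlog; to batch size via defect rate → raw material purity → batch size); rework hours (to order backlog via rework hours → tooling age → operator tenure → order backlog; to batch size via rework hours → shift length → maintenance backlog → raw material purity → batch size).
Every other variable lacks a causal path to at least one of order backlog and batch size.

4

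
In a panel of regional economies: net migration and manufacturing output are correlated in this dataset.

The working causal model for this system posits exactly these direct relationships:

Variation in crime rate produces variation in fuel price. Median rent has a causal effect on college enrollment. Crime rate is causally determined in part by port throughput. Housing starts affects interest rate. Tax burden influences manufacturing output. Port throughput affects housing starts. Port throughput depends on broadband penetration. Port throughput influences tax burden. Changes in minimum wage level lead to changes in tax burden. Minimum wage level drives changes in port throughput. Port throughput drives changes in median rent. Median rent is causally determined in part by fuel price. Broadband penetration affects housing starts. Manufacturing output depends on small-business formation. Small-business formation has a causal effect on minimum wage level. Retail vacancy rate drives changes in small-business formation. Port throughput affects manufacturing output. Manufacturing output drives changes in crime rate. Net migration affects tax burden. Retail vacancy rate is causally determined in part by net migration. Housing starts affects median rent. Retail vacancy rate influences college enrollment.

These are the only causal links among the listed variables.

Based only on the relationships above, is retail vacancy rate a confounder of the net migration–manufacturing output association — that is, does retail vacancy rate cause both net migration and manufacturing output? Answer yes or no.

no

Retail vacancy rate has no stated causal path to net migration. A confounder must cause both variables, so retail vacancy rate does not qualify.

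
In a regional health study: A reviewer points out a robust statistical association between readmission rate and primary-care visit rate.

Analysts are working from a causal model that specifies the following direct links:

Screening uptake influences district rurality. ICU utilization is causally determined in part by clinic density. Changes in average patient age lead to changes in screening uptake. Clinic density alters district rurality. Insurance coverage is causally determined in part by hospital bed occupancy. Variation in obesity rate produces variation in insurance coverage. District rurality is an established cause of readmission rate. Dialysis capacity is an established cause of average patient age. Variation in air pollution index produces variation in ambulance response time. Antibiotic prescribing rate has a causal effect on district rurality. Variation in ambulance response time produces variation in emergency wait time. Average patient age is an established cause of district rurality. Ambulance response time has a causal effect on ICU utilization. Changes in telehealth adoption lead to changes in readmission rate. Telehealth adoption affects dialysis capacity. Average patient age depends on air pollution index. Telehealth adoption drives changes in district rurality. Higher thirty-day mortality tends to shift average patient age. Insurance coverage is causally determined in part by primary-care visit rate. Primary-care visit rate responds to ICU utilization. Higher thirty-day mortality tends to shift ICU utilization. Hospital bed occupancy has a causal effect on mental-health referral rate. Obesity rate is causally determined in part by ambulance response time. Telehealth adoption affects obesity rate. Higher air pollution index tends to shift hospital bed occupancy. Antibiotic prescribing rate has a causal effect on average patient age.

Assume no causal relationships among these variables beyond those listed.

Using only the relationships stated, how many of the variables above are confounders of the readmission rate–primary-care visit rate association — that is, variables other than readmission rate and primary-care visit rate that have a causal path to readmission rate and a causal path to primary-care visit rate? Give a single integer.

The common causes are: air pollution index (to readmission rate via air pollution index → average patient age → district rurality → readmission rate; to primary-care visit rate via air pollution index → ambulance response time → ICU utilization → primary-care visit rate); clinic density (to readmission rate via clinic density → district rurality → readmission rate; to primary-care visit rate via clinic density → ICU utilization → primary-care visit rate); thirty-day mortality (to readmission rate via thirty-day mortality → average patient age → district rurality → readmission rate; to primary-care visit rate via thirty-day mortality → ICU utilization → primary-care visit rate).
Every other variable lacks a causal path to at least one of readmission rate and primary-care visit rate.

3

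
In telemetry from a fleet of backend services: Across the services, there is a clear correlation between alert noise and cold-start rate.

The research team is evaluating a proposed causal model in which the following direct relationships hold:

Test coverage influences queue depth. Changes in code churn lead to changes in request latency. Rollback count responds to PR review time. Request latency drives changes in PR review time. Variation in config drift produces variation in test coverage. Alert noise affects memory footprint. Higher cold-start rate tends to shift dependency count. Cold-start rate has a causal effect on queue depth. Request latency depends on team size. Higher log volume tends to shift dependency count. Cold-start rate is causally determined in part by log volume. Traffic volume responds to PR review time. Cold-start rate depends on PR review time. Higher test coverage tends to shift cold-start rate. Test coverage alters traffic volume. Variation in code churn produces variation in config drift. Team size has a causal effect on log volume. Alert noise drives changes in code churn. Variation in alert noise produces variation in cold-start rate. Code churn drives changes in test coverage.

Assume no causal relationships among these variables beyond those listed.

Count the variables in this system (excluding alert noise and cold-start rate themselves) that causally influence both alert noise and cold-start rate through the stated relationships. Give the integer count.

No listed variable has a causal path to both alert noise and cold-start rate, so there are no common causes.

0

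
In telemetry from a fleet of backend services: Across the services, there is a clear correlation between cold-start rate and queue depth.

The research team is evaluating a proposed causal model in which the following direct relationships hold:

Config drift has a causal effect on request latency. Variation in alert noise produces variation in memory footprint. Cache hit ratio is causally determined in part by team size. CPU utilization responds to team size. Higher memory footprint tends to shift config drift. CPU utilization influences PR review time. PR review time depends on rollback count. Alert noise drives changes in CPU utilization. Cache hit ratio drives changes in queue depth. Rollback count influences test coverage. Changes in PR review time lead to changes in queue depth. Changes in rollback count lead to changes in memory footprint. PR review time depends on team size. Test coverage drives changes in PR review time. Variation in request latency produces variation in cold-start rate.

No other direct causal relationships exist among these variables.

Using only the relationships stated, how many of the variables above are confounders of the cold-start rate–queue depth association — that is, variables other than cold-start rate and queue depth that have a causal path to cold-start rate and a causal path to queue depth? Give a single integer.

2

The common causes are: alert noise (to cold-start rate via alert noise → memory footprint → config drift → request latency → cold-start rate; to queue depth via alert noise → CPU utilization → PR review time → queue depth); rollback count (to cold-start rate via rollback count → memory footprint → config drift → request latency → cold-start rate; to queue depth via rollback count → PR review time → queue depth).
Every other variable lacks a causal path to at least one of cold-start rate and queue depth.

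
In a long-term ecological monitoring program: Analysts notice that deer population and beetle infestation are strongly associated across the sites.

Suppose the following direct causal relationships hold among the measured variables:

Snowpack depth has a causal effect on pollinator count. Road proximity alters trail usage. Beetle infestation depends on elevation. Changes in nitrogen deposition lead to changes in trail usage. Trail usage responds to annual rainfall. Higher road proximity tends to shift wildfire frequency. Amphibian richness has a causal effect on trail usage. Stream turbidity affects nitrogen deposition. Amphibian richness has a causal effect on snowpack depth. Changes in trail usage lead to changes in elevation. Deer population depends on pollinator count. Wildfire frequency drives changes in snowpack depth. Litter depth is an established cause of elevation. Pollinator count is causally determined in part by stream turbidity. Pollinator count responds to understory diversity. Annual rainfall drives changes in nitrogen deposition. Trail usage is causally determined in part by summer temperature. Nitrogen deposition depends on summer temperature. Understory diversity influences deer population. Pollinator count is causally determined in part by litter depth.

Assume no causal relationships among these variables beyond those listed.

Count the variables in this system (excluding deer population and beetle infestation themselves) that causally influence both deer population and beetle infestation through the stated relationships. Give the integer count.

The common causes are: amphibian richness (to deer population via amphibian richness → snowpack depth → pollinator count → deer population; to beetle infestation via amphibian richness → trail usage → elevation → beetle infestation); litter depth (to deer population via litter depth → pollinator count → deer population; to beetle infestation via litter depth → elevation → beetle infestation); road proximity (to deer population via road proximity → wildfire frequency → snowpack depth → pollinator count → deer population; to beetle infestation via road proximity → trail usage → elevation → beetle infestation); stream turbidity (to deer population via stream turbidity → pollinator count → deer population; to beetle infestation via stream turbidity → nitrogen deposition → trail usage → elevation → beetle infestation).
Every other variable lacks a causal path to at least one of deer population and beetle infestation.

4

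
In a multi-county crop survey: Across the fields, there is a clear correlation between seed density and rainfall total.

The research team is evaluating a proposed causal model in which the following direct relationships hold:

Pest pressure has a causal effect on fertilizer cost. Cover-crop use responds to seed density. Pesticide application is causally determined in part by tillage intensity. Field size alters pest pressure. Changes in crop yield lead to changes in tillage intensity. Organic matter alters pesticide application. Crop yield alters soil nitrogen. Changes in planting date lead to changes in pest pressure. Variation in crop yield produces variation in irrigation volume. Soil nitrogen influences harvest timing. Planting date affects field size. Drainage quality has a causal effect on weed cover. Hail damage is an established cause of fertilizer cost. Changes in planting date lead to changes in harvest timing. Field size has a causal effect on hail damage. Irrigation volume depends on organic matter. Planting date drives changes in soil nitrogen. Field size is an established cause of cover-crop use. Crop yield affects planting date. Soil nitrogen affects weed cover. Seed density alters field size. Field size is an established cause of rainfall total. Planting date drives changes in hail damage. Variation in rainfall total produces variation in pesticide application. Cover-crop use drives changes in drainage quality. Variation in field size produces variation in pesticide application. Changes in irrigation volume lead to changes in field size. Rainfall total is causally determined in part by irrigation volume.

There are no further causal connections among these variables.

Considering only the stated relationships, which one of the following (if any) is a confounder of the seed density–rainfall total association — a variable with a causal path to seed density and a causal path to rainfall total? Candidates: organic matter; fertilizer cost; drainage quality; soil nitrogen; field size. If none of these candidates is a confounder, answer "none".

None of the listed candidates has causal paths to both seed density and rainfall total in the stated relationships, so none is a common cause.

none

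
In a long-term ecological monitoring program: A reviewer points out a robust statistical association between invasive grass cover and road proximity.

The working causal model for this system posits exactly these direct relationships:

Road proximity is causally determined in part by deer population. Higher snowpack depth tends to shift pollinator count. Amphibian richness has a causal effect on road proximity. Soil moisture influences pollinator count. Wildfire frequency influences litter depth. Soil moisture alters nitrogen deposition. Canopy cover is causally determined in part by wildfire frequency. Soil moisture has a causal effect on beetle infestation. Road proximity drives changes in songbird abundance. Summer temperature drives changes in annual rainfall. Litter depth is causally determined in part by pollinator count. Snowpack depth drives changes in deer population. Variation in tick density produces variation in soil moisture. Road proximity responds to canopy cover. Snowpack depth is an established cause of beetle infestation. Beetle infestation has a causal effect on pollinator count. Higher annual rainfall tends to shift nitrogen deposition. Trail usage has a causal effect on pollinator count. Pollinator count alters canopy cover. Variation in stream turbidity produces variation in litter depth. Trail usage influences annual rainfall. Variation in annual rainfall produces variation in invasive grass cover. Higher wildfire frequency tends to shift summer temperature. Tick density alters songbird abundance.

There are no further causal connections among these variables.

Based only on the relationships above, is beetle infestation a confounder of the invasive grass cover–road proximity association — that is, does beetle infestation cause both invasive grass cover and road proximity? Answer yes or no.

no

Beetle infestation has no stated causal path to invasive grass cover. A confounder must cause both variables, so beetle infestation does not qualify.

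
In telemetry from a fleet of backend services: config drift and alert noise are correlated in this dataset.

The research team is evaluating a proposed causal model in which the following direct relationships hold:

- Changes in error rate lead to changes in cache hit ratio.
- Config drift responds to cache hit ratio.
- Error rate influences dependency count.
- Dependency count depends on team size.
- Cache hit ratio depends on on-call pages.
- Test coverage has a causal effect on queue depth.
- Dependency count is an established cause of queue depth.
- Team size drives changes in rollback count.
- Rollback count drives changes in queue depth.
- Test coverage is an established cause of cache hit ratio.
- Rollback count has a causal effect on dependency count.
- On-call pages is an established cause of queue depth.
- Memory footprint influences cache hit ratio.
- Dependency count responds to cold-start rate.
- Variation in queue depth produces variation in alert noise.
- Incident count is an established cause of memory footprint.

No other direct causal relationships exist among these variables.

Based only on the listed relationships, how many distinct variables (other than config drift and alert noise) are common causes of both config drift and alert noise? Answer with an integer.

The common causes are: error rate (to config drift via error rate → cache hit ratio → config drift; to alert noise via error rate → dependency count → queue depth → alert noise); on-call pages (to config drift via on-call pages → cache hit ratio → config drift; to alert noise via on-call pages → queue depth → alert noise); test coverage (to config drift via test coverage → cache hit ratio → config drift; to alert noise via test coverage → queue depth → alert noise).
Every other variable lacks a causal path to at least one of config drift and alert noise.

3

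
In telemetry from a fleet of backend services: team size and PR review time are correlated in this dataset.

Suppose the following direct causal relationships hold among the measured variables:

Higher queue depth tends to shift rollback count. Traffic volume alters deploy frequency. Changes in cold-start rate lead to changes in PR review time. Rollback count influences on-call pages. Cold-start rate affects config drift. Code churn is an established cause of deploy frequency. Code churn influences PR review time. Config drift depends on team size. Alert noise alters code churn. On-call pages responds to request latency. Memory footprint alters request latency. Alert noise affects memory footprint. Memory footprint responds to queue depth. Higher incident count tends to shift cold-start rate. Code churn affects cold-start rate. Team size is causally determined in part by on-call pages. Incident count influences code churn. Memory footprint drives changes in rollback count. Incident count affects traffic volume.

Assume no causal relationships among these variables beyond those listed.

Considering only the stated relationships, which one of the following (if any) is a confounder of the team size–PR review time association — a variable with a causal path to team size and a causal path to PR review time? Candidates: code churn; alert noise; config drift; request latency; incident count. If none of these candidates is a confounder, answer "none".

alert noise

Alert noise causes team size (alert noise → memory footprint → request latency → on-call pages → team size) and also causes PR review time (alert noise → code churn → PR review time); it is a common cause of both.
Each of the other candidates lacks a causal path to at least one of team size and PR review time, so they do not confound the relationship.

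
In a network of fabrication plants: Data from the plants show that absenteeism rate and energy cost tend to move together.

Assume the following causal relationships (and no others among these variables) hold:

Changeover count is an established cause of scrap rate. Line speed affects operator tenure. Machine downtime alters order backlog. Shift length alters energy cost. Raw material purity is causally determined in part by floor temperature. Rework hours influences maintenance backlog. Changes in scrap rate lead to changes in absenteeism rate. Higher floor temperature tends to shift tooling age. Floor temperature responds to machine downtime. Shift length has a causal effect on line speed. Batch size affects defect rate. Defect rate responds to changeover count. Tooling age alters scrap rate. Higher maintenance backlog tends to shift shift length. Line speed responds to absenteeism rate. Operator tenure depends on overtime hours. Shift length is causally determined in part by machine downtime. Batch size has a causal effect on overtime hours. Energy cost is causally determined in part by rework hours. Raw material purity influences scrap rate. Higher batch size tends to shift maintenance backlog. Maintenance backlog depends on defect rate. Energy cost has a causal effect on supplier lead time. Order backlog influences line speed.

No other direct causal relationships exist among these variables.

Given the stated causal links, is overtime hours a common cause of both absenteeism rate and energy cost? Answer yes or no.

no

Overtime hours has no stated causal path to either absenteeism rate or energy cost. A confounder must cause both variables, so overtime hours does not qualify.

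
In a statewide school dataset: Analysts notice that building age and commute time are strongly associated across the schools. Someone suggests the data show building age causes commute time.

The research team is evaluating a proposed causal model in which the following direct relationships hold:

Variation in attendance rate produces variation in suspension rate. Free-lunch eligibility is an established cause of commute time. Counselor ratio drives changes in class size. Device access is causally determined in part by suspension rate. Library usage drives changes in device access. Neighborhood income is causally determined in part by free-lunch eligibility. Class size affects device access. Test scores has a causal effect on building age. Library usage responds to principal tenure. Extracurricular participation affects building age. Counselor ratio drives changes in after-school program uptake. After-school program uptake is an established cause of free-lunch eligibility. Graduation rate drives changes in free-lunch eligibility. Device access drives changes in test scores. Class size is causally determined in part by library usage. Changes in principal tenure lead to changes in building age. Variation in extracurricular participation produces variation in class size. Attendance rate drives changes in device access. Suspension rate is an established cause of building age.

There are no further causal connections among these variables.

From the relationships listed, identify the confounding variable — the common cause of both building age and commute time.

Counselor ratio has a causal path to building age (counselor ratio → class size → device access → test scores → building age) and a separate causal path to commute time (counselor ratio → after-school program uptake → free-lunch eligibility → commute time), so it is a common cause of both.
No stated relationship gives building age a causal route to commute time, so the correlation is explained by the shared upstream cause rather than a direct effect.

counselor ratio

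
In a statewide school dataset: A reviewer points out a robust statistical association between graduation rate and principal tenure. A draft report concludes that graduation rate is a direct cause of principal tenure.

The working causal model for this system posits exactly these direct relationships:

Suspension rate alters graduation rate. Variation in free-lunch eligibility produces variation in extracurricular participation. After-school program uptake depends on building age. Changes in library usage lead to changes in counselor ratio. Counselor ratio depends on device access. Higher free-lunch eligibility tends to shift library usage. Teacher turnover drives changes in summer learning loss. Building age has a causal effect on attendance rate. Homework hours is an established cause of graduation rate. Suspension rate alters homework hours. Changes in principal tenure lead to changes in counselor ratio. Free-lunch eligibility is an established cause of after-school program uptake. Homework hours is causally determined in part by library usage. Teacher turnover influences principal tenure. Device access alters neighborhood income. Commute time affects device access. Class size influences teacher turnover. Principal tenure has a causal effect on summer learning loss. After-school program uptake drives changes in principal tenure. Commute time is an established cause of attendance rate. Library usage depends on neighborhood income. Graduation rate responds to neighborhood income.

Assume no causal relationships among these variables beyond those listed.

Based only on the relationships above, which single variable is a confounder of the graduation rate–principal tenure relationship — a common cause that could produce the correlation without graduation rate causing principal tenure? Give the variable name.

free-lunch eligibility

Free-lunch eligibility has a causal path to graduation rate (free-lunch eligibility → library usage → homework hours → graduation rate) and a separate causal path to principal tenure (free-lunch eligibility → after-school program uptake → principal tenure), so it is a common cause of both.
No stated relationship gives graduation rate a causal route to principal tenure, so the correlation is explained by the shared upstream cause rather than a direct effect.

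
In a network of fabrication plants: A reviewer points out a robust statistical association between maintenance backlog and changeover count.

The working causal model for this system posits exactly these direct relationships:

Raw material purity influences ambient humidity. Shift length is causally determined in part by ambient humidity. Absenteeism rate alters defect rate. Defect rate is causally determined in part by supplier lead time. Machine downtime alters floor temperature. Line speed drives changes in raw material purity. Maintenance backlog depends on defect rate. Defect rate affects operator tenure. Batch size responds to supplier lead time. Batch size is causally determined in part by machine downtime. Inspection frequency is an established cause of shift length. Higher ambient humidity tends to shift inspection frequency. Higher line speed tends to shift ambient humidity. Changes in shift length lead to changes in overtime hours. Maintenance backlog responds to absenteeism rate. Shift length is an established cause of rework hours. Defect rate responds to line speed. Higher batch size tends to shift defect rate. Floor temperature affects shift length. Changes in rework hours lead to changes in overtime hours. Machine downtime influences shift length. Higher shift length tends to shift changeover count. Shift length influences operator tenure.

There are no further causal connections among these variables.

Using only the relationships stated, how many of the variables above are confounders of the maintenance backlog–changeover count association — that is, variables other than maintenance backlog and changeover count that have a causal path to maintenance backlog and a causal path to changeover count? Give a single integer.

2

The common causes are: line speed (to maintenance backlog via line speed → defect rate → maintenance backlog; to changeover count via line speed → ambient humidity → shift length → changeover count); machine downtime (to maintenance backlog via machine downtime → batch size → defect rate → maintenance backlog; to changeover count via machine downtime → shift length → changeover count).
Every other variable lacks a causal path to at least one of maintenance backlog and changeover count.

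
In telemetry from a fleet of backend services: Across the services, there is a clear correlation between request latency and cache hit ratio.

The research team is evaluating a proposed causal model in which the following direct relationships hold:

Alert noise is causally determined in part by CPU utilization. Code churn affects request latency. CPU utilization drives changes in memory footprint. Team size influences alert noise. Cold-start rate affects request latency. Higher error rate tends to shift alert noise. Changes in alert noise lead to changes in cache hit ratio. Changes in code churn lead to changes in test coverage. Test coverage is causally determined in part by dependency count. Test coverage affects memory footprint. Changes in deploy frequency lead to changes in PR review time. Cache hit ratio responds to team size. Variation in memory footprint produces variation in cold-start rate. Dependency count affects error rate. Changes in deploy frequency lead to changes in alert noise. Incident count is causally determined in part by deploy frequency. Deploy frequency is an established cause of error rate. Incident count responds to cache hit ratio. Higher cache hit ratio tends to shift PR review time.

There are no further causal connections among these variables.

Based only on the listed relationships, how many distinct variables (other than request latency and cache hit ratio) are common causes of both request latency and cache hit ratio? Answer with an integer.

2

The common causes are: CPU utilization (to request latency via CPU utilization → memory footprint → cold-start rate → request latency; to cache hit ratio via CPU utilization → alert noise → cache hit ratio); dependency count (to request latency via dependency count → test coverage → memory footprint → cold-start rate → request latency; to cache hit ratio via dependency count → error rate → alert noise → cache hit ratio).
Every other variable lacks a causal path to at least one of request latency and cache hit ratio.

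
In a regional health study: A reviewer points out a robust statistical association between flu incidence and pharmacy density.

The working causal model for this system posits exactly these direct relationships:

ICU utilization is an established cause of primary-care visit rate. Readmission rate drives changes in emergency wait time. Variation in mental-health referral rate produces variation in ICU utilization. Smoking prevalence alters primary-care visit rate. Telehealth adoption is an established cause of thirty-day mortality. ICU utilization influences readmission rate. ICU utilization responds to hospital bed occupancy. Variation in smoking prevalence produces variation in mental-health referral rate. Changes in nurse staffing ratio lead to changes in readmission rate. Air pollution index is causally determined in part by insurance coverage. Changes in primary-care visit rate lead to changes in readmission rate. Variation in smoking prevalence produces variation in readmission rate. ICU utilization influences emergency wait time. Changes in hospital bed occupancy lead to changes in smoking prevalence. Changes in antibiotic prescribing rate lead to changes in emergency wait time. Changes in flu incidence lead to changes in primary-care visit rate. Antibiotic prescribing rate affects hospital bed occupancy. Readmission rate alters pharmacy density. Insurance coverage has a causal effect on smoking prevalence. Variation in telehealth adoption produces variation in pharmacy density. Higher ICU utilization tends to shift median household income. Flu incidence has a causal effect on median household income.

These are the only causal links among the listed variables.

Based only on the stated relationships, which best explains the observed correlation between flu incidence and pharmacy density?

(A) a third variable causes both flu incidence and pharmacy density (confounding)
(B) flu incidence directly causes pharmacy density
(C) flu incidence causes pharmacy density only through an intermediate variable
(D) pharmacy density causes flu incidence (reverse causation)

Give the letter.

C

Flu incidence reaches pharmacy density through flu incidence → primary-care visit rate → readmission rate → pharmacy density — an indirect causal chain with no direct flu incidence → pharmacy density link. No variable causes both flu incidence and pharmacy density, so confounding is ruled out; the effect is mediated.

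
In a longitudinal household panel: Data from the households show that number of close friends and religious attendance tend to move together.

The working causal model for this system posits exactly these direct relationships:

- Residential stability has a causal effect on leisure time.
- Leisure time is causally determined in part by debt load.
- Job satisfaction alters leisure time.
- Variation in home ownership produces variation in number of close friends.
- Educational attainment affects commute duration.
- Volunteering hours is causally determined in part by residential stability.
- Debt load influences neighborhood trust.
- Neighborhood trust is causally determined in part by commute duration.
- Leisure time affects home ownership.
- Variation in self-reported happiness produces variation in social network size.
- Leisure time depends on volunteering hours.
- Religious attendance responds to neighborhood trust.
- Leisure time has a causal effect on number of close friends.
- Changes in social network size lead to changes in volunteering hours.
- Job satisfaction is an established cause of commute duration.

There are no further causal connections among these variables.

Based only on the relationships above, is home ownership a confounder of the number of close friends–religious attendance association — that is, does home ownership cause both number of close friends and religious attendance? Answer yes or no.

Home ownership has no stated causal path to religious attendance. A confounder must cause both variables, so home ownership does not qualify.

no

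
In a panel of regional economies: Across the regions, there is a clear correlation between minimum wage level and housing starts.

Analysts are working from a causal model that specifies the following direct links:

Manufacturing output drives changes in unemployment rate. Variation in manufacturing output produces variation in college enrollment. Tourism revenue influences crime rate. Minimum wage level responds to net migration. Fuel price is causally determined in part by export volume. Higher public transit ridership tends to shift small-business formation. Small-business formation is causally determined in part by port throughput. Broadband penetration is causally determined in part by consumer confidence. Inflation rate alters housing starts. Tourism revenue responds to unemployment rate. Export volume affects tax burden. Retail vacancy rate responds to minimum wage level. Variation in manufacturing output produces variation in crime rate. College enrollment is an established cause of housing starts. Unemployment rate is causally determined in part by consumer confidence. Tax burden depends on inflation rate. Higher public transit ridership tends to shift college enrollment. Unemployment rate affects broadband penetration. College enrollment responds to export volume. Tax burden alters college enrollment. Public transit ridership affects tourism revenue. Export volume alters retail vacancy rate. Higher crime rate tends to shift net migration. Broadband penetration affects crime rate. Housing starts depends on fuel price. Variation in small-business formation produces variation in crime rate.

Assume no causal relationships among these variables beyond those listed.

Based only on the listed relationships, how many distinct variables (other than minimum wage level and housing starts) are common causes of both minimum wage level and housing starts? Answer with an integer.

2

The common causes are: manufacturing output (to minimum wage level via manufacturing output → crime rate → net migration → minimum wage level; to housing starts via manufacturing output → college enrollment → housing starts); public transit ridership (to minimum wage level via public transit ridership → tourism revenue → crime rate → net migration → minimum wage level; to housing starts via public transit ridership → college enrollment → housing starts).
Every other variable lacks a causal path to at least one of minimum wage level and housing starts.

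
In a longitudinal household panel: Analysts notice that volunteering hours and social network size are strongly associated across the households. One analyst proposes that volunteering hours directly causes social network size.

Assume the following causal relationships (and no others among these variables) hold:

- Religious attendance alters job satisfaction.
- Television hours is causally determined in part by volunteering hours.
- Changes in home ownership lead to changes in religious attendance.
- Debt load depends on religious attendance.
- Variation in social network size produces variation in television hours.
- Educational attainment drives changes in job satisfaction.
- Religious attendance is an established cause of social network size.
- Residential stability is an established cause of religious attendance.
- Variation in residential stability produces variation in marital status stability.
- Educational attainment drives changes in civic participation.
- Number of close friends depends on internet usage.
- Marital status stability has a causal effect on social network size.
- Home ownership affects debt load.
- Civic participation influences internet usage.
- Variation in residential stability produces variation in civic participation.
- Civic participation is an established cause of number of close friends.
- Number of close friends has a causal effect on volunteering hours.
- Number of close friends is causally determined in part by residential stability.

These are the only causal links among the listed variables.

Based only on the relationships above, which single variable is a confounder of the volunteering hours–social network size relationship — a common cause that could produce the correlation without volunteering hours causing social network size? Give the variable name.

residential stability

Residential stability has a causal path to volunteering hours (residential stability → number of close friends → volunteering hours) and a separate causal path to social network size (residential stability → religious attendance → social network size), so it is a common cause of both.
No stated relationship gives volunteering hours a causal route to social network size, so the correlation is explained by the shared upstream cause rather than a direct effect.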